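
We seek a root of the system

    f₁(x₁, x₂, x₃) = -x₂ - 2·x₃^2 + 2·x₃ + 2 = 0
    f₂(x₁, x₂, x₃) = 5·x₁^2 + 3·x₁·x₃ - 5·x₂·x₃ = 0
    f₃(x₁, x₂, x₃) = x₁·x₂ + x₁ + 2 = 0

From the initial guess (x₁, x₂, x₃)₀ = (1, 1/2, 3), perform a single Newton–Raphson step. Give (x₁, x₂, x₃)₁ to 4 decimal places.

At (1, 1/2, 3): F = (-10.5000, 6.5000, 3.5000).
Jacobian J = [[0, -1, -4·x₃ + 2], [10·x₁ + 3·x₃, -5·x₃, 3·x₁ - 5·x₂], [x₂ + 1, x₁, 0]].
At the point, J = [[0.0000, -1.0000, -10.0000], [19.0000, -15.0000, 0.5000], [1.5000, 1.0000, 0.0000]] (det J = -415.7500).
Solving J·Δ = −F gives Δ = (-1.4107, -1.3839, -0.9116).
Then the next iterate is (x₁, x₂, x₃)₁ = (-0.4107, -0.8839, 2.0884).

(-0.4107, -0.8839, 2.0884)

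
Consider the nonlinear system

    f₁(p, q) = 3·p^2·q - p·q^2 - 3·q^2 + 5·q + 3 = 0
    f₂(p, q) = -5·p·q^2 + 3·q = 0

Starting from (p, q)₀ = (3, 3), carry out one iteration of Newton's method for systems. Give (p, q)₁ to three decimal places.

(1.921, 2.110)

At (3, 3): F = (45.000, -126.000).
Jacobian J = [[6·p·q - q^2, 3·p^2 - 2·p·q - 6·q + 5], [-5·q^2, -10·p·q + 3]].
At the point, J = [[45.000, -4.000], [-45.000, -87.000]] (det J = -4095.000).
Solving J·Δ = −F gives Δ = (-1.079, -0.890).
Then the next iterate is (p, q)₁ = (1.921, 2.110).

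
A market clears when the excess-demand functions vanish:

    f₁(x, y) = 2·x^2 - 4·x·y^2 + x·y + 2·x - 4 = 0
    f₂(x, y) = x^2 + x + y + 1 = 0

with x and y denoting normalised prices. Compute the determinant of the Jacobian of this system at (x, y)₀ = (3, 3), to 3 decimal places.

464.000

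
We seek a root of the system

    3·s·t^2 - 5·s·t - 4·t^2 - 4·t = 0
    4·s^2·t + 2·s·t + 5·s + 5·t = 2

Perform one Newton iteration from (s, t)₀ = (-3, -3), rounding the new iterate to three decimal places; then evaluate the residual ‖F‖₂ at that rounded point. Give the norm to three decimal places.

57.758

At (-3, -3): F = (-150.000, -122.000).
Jacobian J = [[3·t^2 - 5·t, 6·s·t - 5·s - 8·t - 4], [8·s·t + 2·t + 5, 4·s^2 + 2·s + 5]].
At the point, J = [[42.000, 89.000], [71.000, 35.000]] (det J = -4849.000).
Solving J·Δ = −F gives Δ = (1.157, 1.140).
Then the next iterate is (s, t)₁ = (-1.843, -1.860).
Re-evaluating at (-1.843, -1.860): F = (-42.66643, -38.93011), so ‖F‖₂ = 57.758.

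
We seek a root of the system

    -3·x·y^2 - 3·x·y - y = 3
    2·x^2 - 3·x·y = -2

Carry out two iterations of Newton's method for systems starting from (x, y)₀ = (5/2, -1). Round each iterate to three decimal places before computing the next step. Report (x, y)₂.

(2.523, 4.465)

At (5/2, -1): F = (-2.000, 22.000).
Jacobian J = [[-3·y^2 - 3·y, -6·x·y - 3·x - 1], [4·x - 3·y, -3·x]].
At the point, J = [[0.000, 6.500], [13.000, -7.500]] (det J = -84.500).
Solving J·Δ = −F gives Δ = (-1.515, 0.308).
Then the next iterate is (x, y)₁ = (0.985, -0.692).
Round to (0.985, -0.692) and repeat: F = (-1.67818, 5.98531), J = [[0.63941, 0.13472], [6.016, -2.955]].
Δ = (1.538, 5.157), so (x, y)₂ = (2.523, 4.465).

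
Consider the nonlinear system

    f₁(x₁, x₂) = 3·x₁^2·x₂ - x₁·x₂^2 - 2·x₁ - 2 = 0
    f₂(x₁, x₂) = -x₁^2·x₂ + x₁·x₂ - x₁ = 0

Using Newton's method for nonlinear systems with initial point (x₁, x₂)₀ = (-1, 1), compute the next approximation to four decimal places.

At (-1, 1): F = (4.0000, -1.0000).
Jacobian J = [[6·x₁·x₂ - x₂^2 - 2, 3·x₁^2 - 2·x₁·x₂], [-2·x₁·x₂ + x₂ - 1, -x₁^2 + x₁]].
At the point, J = [[-9.0000, 5.0000], [2.0000, -2.0000]] (det J = 8.0000).
Solving J·Δ = −F gives Δ = (0.3750, -0.1250).
Then the next iterate is (x₁, x₂)₁ = (-0.6250, 0.8750).

(-0.6250, 0.8750)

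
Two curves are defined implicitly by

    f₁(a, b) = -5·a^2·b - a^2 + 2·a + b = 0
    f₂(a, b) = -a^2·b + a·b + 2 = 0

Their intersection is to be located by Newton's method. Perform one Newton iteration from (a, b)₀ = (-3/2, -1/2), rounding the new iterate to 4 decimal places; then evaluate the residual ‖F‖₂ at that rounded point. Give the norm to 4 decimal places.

29.9239

At (-3/2, -1/2): F = (-0.1250, 3.8750).
Jacobian J = [[-10·a·b - 2·a + 2, -5·a^2 + 1], [-2·a·b + b, -a^2 + a]].
At the point, J = [[-2.5000, -10.2500], [-2.0000, -3.7500]] (det J = -11.1250).
Solving J·Δ = −F gives Δ = (3.6124, -0.8933).
Then the next iterate is (a, b)₁ = (2.1124, -1.3933).
Re-evaluating at (2.1124, -1.3933): F = (29.455418, 5.274023), so ‖F‖₂ = 29.9239.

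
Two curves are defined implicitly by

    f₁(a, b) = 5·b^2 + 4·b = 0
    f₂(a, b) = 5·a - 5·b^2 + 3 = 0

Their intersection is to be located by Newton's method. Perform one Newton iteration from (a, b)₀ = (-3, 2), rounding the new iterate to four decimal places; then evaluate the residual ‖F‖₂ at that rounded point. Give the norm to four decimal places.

9.6241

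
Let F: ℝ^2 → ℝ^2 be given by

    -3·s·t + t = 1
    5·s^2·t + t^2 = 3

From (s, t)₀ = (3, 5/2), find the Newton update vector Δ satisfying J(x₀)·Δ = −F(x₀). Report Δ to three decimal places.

At (3, 5/2): F = (-21.000, 115.750).
Jacobian J = [[-3·t, -3·s + 1], [10·s·t, 5·s^2 + 2·t]].
At the point, J = [[-7.500, -8.000], [75.000, 50.000]] (det J = 225.000).
Solving J·Δ = −F gives Δ = (0.551, -3.142).

(0.551, -3.142)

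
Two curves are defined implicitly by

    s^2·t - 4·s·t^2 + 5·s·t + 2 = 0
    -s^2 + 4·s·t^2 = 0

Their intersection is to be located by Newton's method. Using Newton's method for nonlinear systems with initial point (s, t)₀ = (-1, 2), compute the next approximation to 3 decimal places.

(-0.214, 1.821)

At (-1, 2): F = (10.000, -17.000).
Jacobian J = [[2·s·t - 4·t^2 + 5·t, s^2 - 8·s·t + 5·s], [-2·s + 4·t^2, 8·s·t]].
At the point, J = [[-10.000, 12.000], [18.000, -16.000]] (det J = -56.000).
Solving J·Δ = −F gives Δ = (0.786, -0.179).
Then the next iterate is (s, t)₁ = (-0.214, 1.821).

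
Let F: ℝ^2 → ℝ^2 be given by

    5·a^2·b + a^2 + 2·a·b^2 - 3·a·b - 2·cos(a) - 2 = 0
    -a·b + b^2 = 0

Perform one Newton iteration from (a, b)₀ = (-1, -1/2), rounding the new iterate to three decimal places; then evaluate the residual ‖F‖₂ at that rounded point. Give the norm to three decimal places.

3.527

At (-1, -1/2): F = (-6.58060, -0.250).
Jacobian J = [[10·a·b + 2·a + 2·b^2 - 3·b + 2·sin(a), 5·a^2 + 4·a·b - 3·a], [-b, -a + 2·b]].
At the point, J = [[3.31706, 10.000], [0.500, 0.000]] (det J = -5.000).
Solving J·Δ = −F gives Δ = (0.500, 0.492).
Then the next iterate is (a, b)₁ = (-0.500, -0.008).
Re-evaluating at (-0.500, -0.008): F = (-3.52723, -0.00394), so ‖F‖₂ = 3.527.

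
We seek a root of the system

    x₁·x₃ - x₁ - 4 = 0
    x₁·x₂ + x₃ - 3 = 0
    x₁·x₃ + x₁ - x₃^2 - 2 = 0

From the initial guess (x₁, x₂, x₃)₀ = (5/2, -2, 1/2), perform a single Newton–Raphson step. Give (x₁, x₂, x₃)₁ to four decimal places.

(-0.0833, -1.7000, 2.0833)

At (5/2, -2, 1/2): F = (-5.2500, -7.5000, 1.5000).
Jacobian J = [[x₃ - 1, 0, x₁], [x₂, x₁, 1], [x₃ + 1, 0, x₁ - 2·x₃]].
At the point, J = [[-0.5000, 0.0000, 2.5000], [-2.0000, 2.5000, 1.0000], [1.5000, 0.0000, 1.5000]] (det J = -11.2500).
Solving J·Δ = −F gives Δ = (-2.5833, 0.3000, 1.5833).
Then the next iterate is (x₁, x₂, x₃)₁ = (-0.0833, -1.7000, 2.0833).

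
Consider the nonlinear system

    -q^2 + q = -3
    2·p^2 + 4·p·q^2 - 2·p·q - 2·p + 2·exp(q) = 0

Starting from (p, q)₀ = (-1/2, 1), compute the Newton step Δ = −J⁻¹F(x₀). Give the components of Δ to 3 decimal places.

At (-1/2, 1): F = (3.000, 5.93656).
Jacobian J = [[0, -2·q + 1], [4·p + 4·q^2 - 2·q - 2, 8·p·q - 2·p + 2·exp(q)]].
At the point, J = [[0.000, -1.000], [-2.000, 2.43656]] (det J = -2.000).
Solving J·Δ = −F gives Δ = (6.623, 3.000).

(6.623, 3.000)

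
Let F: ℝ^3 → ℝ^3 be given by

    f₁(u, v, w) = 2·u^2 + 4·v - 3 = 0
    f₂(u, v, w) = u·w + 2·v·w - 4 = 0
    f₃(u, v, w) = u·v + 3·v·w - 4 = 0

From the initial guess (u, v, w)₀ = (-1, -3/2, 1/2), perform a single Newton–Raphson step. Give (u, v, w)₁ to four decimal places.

At (-1, -3/2, 1/2): F = (-7.0000, -6.0000, -4.7500).
Jacobian J = [[4·u, 4, 0], [w, 2·w, u + 2·v], [v, u + 3·w, 3·v]].
At the point, J = [[-4.0000, 4.0000, 0.0000], [0.5000, 1.0000, -4.0000], [-1.5000, 0.5000, -4.5000]] (det J = 43.0000).
Solving J·Δ = −F gives Δ = (0.3372, 2.0872, -0.9360).
Then the next iterate is (u, v, w)₁ = (-0.6628, 0.5872, -0.4360).

(-0.6628, 0.5872, -0.4360)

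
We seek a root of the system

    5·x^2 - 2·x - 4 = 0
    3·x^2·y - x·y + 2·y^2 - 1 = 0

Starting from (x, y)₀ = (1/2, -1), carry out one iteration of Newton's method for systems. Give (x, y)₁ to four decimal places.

At (1/2, -1): F = (-3.7500, 0.7500).
Jacobian J = [[10·x - 2, 0], [6·x·y - y, 3·x^2 - x + 4·y]].
At the point, J = [[3.0000, 0.0000], [-2.0000, -3.7500]] (det J = -11.2500).
Solving J·Δ = −F gives Δ = (1.2500, -0.4667).
Then the next iterate is (x, y)₁ = (1.7500, -1.4667).

(1.7500, -1.4667)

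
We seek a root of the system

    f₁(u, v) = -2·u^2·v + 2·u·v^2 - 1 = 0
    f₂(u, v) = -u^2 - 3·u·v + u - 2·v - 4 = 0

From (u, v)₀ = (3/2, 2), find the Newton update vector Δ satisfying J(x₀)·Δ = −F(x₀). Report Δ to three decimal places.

At (3/2, 2): F = (2.000, -17.750).
Jacobian J = [[-4·u·v + 2·v^2, -2·u^2 + 4·u·v], [-2·u - 3·v + 1, -3·u - 2]].
At the point, J = [[-4.000, 7.500], [-8.000, -6.500]] (det J = 86.000).
Solving J·Δ = −F gives Δ = (-1.397, -1.012).

(-1.397, -1.012)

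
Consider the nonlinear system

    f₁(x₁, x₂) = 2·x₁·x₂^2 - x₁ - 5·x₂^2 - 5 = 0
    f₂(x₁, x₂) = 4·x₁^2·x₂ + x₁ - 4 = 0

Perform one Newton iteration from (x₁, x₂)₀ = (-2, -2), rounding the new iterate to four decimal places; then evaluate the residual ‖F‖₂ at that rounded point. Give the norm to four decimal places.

17.4080

At (-2, -2): F = (-39.0000, -38.0000).
Jacobian J = [[2·x₂^2 - 1, 4·x₁·x₂ - 10·x₂], [8·x₁·x₂ + 1, 4·x₁^2]].
At the point, J = [[7.0000, 36.0000], [33.0000, 16.0000]] (det J = -1076.0000).
Solving J·Δ = −F gives Δ = (0.6914, 0.9489).
Then the next iterate is (x₁, x₂)₁ = (-1.3086, -1.0511).
Re-evaluating at (-1.3086, -1.0511): F = (-12.106968, -12.508357), so ‖F‖₂ = 17.4080.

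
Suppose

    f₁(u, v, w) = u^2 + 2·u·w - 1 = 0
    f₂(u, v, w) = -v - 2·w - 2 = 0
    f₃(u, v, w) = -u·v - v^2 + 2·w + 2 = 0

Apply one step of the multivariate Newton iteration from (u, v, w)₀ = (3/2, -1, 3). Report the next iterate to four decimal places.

(2.2917, 3.5833, -2.7917)

At (3/2, -1, 3): F = (10.2500, -7.0000, 8.5000).
Jacobian J = [[2·u + 2·w, 0, 2·u], [0, -1, -2], [-v, -u - 2·v, 2]].
At the point, J = [[9.0000, 0.0000, 3.0000], [0.0000, -1.0000, -2.0000], [1.0000, 0.5000, 2.0000]] (det J = -6.0000).
Solving J·Δ = −F gives Δ = (0.7917, 4.5833, -5.7917).
Then the next iterate is (u, v, w)₁ = (2.2917, 3.5833, -2.7917).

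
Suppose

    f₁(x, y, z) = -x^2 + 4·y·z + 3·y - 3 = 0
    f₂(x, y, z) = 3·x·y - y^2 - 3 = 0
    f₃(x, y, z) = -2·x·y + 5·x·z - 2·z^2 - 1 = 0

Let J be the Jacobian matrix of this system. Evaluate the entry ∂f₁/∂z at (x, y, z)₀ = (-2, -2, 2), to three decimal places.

-8.000

∂f₁/∂z = 4·y.
At (-2, -2, 2) this is -8.000.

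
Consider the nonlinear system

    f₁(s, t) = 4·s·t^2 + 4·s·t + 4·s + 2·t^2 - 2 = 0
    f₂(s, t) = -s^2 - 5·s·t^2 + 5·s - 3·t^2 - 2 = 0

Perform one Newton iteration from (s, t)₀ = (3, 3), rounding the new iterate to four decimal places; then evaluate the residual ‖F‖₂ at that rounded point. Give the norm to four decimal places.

36.1436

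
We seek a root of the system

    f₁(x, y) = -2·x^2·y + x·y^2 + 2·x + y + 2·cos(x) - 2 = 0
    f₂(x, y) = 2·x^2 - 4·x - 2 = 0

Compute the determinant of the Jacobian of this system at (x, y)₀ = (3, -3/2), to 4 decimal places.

J = [[-4·x·y + y^2 - 2·sin(x) + 2, -2·x^2 + 2·x·y + 1], [4·x - 4, 0]].
At the point, J = [[21.967760, -26.0000], [8.0000, 0.0000]].
det J = 208.0000.

208.0000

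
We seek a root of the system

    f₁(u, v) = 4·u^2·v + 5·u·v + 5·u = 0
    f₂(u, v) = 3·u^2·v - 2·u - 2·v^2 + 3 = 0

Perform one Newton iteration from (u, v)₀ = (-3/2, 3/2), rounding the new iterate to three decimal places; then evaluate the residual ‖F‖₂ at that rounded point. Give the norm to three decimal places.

At (-3/2, 3/2): F = (-5.250, 11.625).
Jacobian J = [[8·u·v + 5·v + 5, 4·u^2 + 5·u], [6·u·v - 2, 3·u^2 - 4·v]].
At the point, J = [[-5.500, 1.500], [-15.500, 0.750]] (det J = 19.125).
Solving J·Δ = −F gives Δ = (1.118, 7.598).
Then the next iterate is (u, v)₁ = (-0.382, 9.098).
Re-evaluating at (-0.382, 9.098): F = (-13.97671, -157.80036), so ‖F‖₂ = 158.418.

158.418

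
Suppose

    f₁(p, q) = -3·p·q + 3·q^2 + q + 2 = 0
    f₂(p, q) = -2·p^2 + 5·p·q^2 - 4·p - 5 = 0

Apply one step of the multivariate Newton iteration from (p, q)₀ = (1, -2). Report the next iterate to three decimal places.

(5.875, 1.375)

At (1, -2): F = (18.000, 9.000).
Jacobian J = [[-3·q, -3·p + 6·q + 1], [-4·p + 5·q^2 - 4, 10·p·q]].
At the point, J = [[6.000, -14.000], [12.000, -20.000]] (det J = 48.000).
Solving J·Δ = −F gives Δ = (4.875, 3.375).
Then the next iterate is (p, q)₁ = (5.875, 1.375).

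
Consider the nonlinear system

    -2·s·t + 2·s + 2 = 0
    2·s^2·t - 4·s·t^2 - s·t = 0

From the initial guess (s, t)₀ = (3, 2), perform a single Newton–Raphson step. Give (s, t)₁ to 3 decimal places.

(2.765, 1.412)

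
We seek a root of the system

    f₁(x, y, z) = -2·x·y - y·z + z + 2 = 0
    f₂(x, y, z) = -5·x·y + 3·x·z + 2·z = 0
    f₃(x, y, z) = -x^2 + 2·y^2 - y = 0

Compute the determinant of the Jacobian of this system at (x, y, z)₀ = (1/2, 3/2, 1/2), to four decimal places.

J = [[-2·y, -2·x - z, -y + 1], [-5·y + 3·z, -5·x, 3·x + 2], [-2·x, 4·y - 1, 0]].
At the point, J = [[-3.0000, -1.5000, -0.5000], [-6.0000, -2.5000, 3.5000], [-1.0000, 5.0000, 0.0000]].
det J = 74.0000.

74.0000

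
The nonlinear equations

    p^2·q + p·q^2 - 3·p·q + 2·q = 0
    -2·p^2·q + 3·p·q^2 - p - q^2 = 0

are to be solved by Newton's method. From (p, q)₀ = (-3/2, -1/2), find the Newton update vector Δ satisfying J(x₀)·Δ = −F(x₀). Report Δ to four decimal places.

(0.7957, 0.2111)

At (-3/2, -1/2): F = (-4.7500, 2.3750).
Jacobian J = [[2·p·q + q^2 - 3·q, p^2 + 2·p·q - 3·p + 2], [-4·p·q + 3·q^2 - 1, -2·p^2 + 6·p·q - 2·q]].
At the point, J = [[3.2500, 10.2500], [-3.2500, 1.0000]] (det J = 36.5625).
Solving J·Δ = −F gives Δ = (0.7957, 0.2111).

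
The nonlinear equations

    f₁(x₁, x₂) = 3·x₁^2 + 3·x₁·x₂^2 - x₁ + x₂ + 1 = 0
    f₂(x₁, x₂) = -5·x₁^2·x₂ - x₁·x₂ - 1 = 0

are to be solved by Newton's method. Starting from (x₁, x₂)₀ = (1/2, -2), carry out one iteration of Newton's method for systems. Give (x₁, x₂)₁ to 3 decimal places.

(0.407, -1.211)

At (1/2, -2): F = (5.250, 2.500).
Jacobian J = [[6·x₁ + 3·x₂^2 - 1, 6·x₁·x₂ + 1], [-10·x₁·x₂ - x₂, -5·x₁^2 - x₁]].
At the point, J = [[14.000, -5.000], [12.000, -1.750]] (det J = 35.500).
Solving J·Δ = −F gives Δ = (-0.093, 0.789).
Then the next iterate is (x₁, x₂)₁ = (0.407, -1.211).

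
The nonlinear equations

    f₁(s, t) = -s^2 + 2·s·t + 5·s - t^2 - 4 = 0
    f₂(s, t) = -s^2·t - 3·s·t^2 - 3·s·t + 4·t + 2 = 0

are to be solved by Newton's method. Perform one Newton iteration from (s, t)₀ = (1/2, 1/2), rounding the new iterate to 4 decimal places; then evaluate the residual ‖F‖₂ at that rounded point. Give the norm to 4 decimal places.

At (1/2, 1/2): F = (-1.5000, 2.7500).
Jacobian J = [[-2·s + 2·t + 5, 2·s - 2·t], [-2·s·t - 3·t^2 - 3·t, -s^2 - 6·s·t - 3·s + 4]].
At the point, J = [[5.0000, 0.0000], [-2.7500, 0.7500]] (det J = 3.7500).
Solving J·Δ = −F gives Δ = (0.3000, -2.5667).
Then the next iterate is (s, t)₁ = (0.8000, -2.0667).
Re-evaluating at (0.8000, -2.0667): F = (-8.217969, -10.235029), so ‖F‖₂ = 13.1260.

13.1260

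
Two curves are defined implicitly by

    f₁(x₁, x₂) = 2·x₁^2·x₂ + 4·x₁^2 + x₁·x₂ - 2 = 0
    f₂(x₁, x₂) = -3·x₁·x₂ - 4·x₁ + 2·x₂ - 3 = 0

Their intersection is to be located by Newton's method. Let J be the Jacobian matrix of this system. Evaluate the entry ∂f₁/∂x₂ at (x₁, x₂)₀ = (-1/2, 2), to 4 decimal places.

0.0000

∂f₁/∂x₂ = 2·x₁^2 + x₁.
At (-1/2, 2) this is 0.0000.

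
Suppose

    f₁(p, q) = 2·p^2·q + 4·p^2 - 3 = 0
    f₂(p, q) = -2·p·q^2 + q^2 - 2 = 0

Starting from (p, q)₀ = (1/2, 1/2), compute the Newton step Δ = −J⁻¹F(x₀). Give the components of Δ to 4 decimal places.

At (1/2, 1/2): F = (-1.7500, -2.0000).
Jacobian J = [[4·p·q + 8·p, 2·p^2], [-2·q^2, -4·p·q + 2·q]].
At the point, J = [[5.0000, 0.5000], [-0.5000, 0.0000]] (det J = 0.2500).
Solving J·Δ = −F gives Δ = (-4.0000, 43.5000).

(-4.0000, 43.5000)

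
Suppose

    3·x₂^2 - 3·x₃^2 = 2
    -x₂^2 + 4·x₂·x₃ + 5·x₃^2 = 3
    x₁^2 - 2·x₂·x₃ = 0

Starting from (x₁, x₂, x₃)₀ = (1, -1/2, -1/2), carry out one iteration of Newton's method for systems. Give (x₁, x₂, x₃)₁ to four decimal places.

(1.1250, -1.2083, -0.5417)

At (1, -1/2, -1/2): F = (-2.0000, -1.0000, 0.5000).
Jacobian J = [[0, 6·x₂, -6·x₃], [0, -2·x₂ + 4·x₃, 4·x₂ + 10·x₃], [2·x₁, -2·x₃, -2·x₂]].
At the point, J = [[0.0000, -3.0000, 3.0000], [0.0000, -1.0000, -7.0000], [2.0000, 1.0000, 1.0000]] (det J = 48.0000).
Solving J·Δ = −F gives Δ = (0.1250, -0.7083, -0.0417).
Then the next iterate is (x₁, x₂, x₃)₁ = (1.1250, -1.2083, -0.5417).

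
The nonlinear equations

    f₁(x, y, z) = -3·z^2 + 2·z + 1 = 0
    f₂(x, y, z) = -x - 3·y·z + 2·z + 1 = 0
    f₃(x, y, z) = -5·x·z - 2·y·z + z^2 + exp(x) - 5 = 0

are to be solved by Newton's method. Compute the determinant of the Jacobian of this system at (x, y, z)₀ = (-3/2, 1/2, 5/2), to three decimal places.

1131.995

J = [[0, 0, -6·z + 2], [-1, -3·z, -3·y + 2], [-5·z + exp(x), -2·z, -5·x - 2·y + 2·z]].
At the point, J = [[0.000, 0.000, -13.000], [-1.000, -7.500, 0.500], [-12.27687, -5.000, 11.500]].
det J = 1131.995.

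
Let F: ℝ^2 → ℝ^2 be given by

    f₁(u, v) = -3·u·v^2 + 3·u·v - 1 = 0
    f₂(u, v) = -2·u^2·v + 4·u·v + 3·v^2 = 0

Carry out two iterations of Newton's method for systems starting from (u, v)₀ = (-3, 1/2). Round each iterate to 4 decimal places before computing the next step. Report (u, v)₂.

(2.4231, 0.7042)

At (-3, 1/2): F = (-3.2500, -14.2500).
Jacobian J = [[-3·v^2 + 3·v, -6·u·v + 3·u], [-4·u·v + 4·v, -2·u^2 + 4·u + 6·v]].
At the point, J = [[0.7500, 0.0000], [8.0000, -27.0000]] (det J = -20.2500).
Solving J·Δ = −F gives Δ = (4.3333, 0.7562).
Then the next iterate is (u, v)₁ = (1.3333, 1.2562).
Round to (1.3333, 1.2562) and repeat: F = (-2.287322, 6.967416), J = [[-0.965515, -6.049449], [-1.674766, 9.315022]].
Δ = (1.0898, -0.5520), so (u, v)₂ = (2.4231, 0.7042).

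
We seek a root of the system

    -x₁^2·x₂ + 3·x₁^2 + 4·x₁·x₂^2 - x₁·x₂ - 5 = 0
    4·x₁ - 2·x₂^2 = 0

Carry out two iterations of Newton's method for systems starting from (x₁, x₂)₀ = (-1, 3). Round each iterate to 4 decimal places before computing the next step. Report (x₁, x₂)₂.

At (-1, 3): F = (-38.0000, -22.0000).
Jacobian J = [[-2·x₁·x₂ + 6·x₁ + 4·x₂^2 - x₂, -x₁^2 + 8·x₁·x₂ - x₁], [4, -4·x₂]].
At the point, J = [[33.0000, -24.0000], [4.0000, -12.0000]] (det J = -300.0000).
Solving J·Δ = −F gives Δ = (-0.2400, -1.9133).
Then the next iterate is (x₁, x₂)₁ = (-1.2400, 1.0867).
Round to (-1.2400, 1.0867) and repeat: F = (-6.567950, -7.321834), J = [[-1.108016, -11.077664], [4.0000, -4.3468]].
Δ = (1.0699, -0.6999), so (x₁, x₂)₂ = (-0.1701, 0.3868).

(-0.1701, 0.3868)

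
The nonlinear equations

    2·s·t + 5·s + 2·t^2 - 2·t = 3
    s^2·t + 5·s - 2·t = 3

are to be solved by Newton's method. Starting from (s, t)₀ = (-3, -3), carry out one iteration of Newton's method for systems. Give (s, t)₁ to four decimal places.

At (-3, -3): F = (24.0000, -39.0000).
Jacobian J = [[2·t + 5, 2·s + 4·t - 2], [2·s·t + 5, s^2 - 2]].
At the point, J = [[-1.0000, -20.0000], [23.0000, 7.0000]] (det J = 453.0000).
Solving J·Δ = −F gives Δ = (1.3510, 1.1325).
Then the next iterate is (s, t)₁ = (-1.6490, -1.8675).

(-1.6490, -1.8675)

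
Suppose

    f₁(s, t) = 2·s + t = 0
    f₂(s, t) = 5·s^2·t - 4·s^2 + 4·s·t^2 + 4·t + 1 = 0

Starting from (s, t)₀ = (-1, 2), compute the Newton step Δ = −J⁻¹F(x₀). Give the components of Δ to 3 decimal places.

(0.056, -0.111)

At (-1, 2): F = (0.000, -1.000).
Jacobian J = [[2, 1], [10·s·t - 8·s + 4·t^2, 5·s^2 + 8·s·t + 4]].
At the point, J = [[2.000, 1.000], [4.000, -7.000]] (det J = -18.000).
Solving J·Δ = −F gives Δ = (0.056, -0.111).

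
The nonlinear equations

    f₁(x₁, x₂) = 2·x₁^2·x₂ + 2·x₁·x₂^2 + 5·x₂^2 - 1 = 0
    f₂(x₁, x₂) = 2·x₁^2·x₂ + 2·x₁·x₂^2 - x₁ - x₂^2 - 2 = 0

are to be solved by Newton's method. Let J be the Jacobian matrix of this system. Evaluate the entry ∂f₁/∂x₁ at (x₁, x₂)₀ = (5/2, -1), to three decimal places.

∂f₁/∂x₁ = 4·x₁·x₂ + 2·x₂^2.
At (5/2, -1) this is -8.000.

-8.000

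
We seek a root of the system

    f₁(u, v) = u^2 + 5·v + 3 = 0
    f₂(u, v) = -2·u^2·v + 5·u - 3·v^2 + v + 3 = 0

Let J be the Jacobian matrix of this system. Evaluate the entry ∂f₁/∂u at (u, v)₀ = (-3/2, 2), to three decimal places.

∂f₁/∂u = 2·u.
At (-3/2, 2) this is -3.000.

-3.000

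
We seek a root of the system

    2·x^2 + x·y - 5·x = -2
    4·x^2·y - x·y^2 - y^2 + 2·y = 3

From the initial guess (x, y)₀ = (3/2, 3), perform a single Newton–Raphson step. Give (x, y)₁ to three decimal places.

(1.053, 1.858)

At (3/2, 3): F = (3.500, 7.500).
Jacobian J = [[4·x + y - 5, x], [8·x·y - y^2, 4·x^2 - 2·x·y - 2·y + 2]].
At the point, J = [[4.000, 1.500], [27.000, -4.000]] (det J = -56.500).
Solving J·Δ = −F gives Δ = (-0.447, -1.142).
Then the next iterate is (x, y)₁ = (1.053, 1.858).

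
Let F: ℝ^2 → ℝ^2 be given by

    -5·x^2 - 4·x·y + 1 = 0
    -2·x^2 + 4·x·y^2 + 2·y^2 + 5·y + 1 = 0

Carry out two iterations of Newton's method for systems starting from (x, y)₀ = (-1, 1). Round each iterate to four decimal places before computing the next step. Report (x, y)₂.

(-1.2106, 1.3093)

At (-1, 1): F = (0.0000, 2.0000).
Jacobian J = [[-10·x - 4·y, -4·x], [-4·x + 4·y^2, 8·x·y + 4·y + 5]].
At the point, J = [[6.0000, 4.0000], [8.0000, 1.0000]] (det J = -26.0000).
Solving J·Δ = −F gives Δ = (-0.3077, 0.4615).
Then the next iterate is (x, y)₁ = (-1.3077, 1.4615).
Round to (-1.3077, 1.4615) and repeat: F = (0.094418, -2.013590), J = [[7.2310, 5.2308], [13.774729, -4.443628]].
Δ = (0.0971, -0.1522), so (x, y)₂ = (-1.2106, 1.3093).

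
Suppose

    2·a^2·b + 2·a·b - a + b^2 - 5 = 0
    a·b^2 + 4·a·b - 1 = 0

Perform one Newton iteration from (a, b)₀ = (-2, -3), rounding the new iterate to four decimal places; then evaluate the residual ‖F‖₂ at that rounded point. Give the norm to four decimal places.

At (-2, -3): F = (-6.0000, 5.0000).
Jacobian J = [[4·a·b + 2·b - 1, 2·a^2 + 2·a + 2·b], [b^2 + 4·b, 2·a·b + 4·a]].
At the point, J = [[17.0000, -2.0000], [-3.0000, 4.0000]] (det J = 62.0000).
Solving J·Δ = −F gives Δ = (0.2258, -1.0806).
Then the next iterate is (a, b)₁ = (-1.7742, -4.0806).
Re-evaluating at (-1.7742, -4.0806): F = (2.215389, -1.583528), so ‖F‖₂ = 2.7231.

2.7231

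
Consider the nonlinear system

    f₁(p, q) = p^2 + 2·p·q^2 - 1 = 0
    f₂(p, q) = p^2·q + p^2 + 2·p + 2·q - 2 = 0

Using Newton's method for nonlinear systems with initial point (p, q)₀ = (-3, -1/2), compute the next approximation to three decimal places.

(-1.193, 0.073)

At (-3, -1/2): F = (6.500, -4.500).
Jacobian J = [[2·p + 2·q^2, 4·p·q], [2·p·q + 2·p + 2, p^2 + 2]].
At the point, J = [[-5.500, 6.000], [-1.000, 11.000]] (det J = -54.500).
Solving J·Δ = −F gives Δ = (1.807, 0.573).
Then the next iterate is (p, q)₁ = (-1.193, 0.073).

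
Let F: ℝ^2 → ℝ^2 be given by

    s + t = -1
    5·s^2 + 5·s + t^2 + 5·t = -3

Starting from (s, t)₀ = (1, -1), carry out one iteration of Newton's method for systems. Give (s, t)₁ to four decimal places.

(0.5000, -1.5000)

At (1, -1): F = (1.0000, 9.0000).
Jacobian J = [[1, 1], [10·s + 5, 2·t + 5]].
At the point, J = [[1.0000, 1.0000], [15.0000, 3.0000]] (det J = -12.0000).
Solving J·Δ = −F gives Δ = (-0.5000, -0.5000).
Then the next iterate is (s, t)₁ = (0.5000, -1.5000).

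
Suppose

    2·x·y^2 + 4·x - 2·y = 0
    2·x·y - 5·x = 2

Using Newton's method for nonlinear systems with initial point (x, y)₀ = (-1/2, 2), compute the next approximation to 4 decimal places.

(-0.4444, 0.4444)

At (-1/2, 2): F = (-10.0000, -1.5000).
Jacobian J = [[2·y^2 + 4, 4·x·y - 2], [2·y - 5, 2·x]].
At the point, J = [[12.0000, -6.0000], [-1.0000, -1.0000]] (det J = -18.0000).
Solving J·Δ = −F gives Δ = (0.0556, -1.5556).
Then the next iterate is (x, y)₁ = (-0.4444, 0.4444).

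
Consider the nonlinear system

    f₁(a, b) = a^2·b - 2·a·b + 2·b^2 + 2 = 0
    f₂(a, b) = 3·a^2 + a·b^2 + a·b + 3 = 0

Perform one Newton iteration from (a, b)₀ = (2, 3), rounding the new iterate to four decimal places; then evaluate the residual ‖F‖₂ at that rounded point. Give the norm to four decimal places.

13.6297

At (2, 3): F = (20.0000, 39.0000).
Jacobian J = [[2·a·b - 2·b, a^2 - 2·a + 4·b], [6·a + b^2 + b, 2·a·b + a]].
At the point, J = [[6.0000, 12.0000], [24.0000, 14.0000]] (det J = -204.0000).
Solving J·Δ = −F gives Δ = (-0.9216, -1.2059).
Then the next iterate is (a, b)₁ = (1.0784, 1.7941).
Re-evaluating at (1.0784, 1.7941): F = (6.654517, 11.894745), so ‖F‖₂ = 13.6297.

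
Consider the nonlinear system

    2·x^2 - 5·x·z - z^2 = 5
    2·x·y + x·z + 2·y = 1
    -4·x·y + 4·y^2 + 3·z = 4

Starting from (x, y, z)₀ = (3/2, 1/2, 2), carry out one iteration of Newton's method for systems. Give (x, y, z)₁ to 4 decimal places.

(-0.5975, 1.1483, 1.0339)

At (3/2, 1/2, 2): F = (-19.5000, 4.5000, 0.0000).
Jacobian J = [[4·x - 5·z, 0, -5·x - 2·z], [2·y + z, 2·x + 2, x], [-4·y, -4·x + 8·y, 3]].
At the point, J = [[-4.0000, 0.0000, -11.5000], [3.0000, 5.0000, 1.5000], [-2.0000, -2.0000, 3.0000]] (det J = -118.0000).
Solving J·Δ = −F gives Δ = (-2.0975, 0.6483, -0.9661).
Then the next iterate is (x, y, z)₁ = (-0.5975, 1.1483, 1.0339).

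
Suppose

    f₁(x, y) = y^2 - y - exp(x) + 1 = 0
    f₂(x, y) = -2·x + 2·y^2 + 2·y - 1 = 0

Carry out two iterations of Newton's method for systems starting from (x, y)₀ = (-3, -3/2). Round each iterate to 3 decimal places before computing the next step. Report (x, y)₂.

(-0.502, 0.338)

At (-3, -3/2): F = (4.70021, 6.500).
Jacobian J = [[-exp(x), 2·y - 1], [-2, 4·y + 2]].
At the point, J = [[-0.04979, -4.000], [-2.000, -4.000]] (det J = -7.80085).
Solving J·Δ = −F gives Δ = (0.923, 1.164).
Then the next iterate is (x, y)₁ = (-2.077, -0.336).
Round to (-2.077, -0.336) and repeat: F = (1.32359, 2.70779), J = [[-0.12531, -1.672], [-2.000, 0.656]].
Δ = (1.575, 0.674), so (x, y)₂ = (-0.502, 0.338).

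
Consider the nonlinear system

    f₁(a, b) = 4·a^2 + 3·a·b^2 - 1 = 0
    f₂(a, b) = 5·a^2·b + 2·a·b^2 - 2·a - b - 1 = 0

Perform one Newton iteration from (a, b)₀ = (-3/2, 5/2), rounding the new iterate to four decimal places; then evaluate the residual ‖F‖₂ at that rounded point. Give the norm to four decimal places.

6.6199

At (-3/2, 5/2): F = (-20.1250, 8.8750).
Jacobian J = [[8·a + 3·b^2, 6·a·b], [10·a·b + 2·b^2 - 2, 5·a^2 + 4·a·b - 1]].
At the point, J = [[6.7500, -22.5000], [-27.0000, -4.7500]] (det J = -639.5625).
Solving J·Δ = −F gives Δ = (0.4617, -0.7559).
Then the next iterate is (a, b)₁ = (-1.0383, 1.7441).
Re-evaluating at (-1.0383, 1.7441): F = (-6.162899, 2.417004), so ‖F‖₂ = 6.6199.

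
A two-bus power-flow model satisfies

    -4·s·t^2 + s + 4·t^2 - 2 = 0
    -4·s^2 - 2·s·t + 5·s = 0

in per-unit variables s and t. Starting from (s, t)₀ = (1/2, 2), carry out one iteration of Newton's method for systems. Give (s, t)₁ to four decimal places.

At (1/2, 2): F = (6.5000, -0.5000).
Jacobian J = [[-4·t^2 + 1, -8·s·t + 8·t], [-8·s - 2·t + 5, -2·s]].
At the point, J = [[-15.0000, 8.0000], [-3.0000, -1.0000]] (det J = 39.0000).
Solving J·Δ = −F gives Δ = (0.0641, -0.6923).
Then the next iterate is (s, t)₁ = (0.5641, 1.3077).

(0.5641, 1.3077)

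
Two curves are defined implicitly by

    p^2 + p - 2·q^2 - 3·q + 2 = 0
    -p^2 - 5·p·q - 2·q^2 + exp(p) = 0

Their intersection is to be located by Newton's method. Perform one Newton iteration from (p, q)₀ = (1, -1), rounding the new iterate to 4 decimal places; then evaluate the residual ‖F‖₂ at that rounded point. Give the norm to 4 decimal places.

15.3499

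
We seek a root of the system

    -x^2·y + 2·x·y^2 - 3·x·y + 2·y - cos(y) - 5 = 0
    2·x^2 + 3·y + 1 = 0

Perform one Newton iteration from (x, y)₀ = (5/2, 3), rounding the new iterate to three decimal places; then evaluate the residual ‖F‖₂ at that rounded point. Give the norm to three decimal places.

7.717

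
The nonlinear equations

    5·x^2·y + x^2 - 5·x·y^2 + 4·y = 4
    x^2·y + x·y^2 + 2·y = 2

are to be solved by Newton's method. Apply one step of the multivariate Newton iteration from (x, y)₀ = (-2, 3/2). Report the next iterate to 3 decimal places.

At (-2, 3/2): F = (58.500, 2.500).
Jacobian J = [[10·x·y + 2·x - 5·y^2, 5·x^2 - 10·x·y + 4], [2·x·y + y^2, x^2 + 2·x·y + 2]].
At the point, J = [[-45.250, 54.000], [-3.750, 0.000]] (det J = 202.500).
Solving J·Δ = −F gives Δ = (0.667, -0.525).
Then the next iterate is (x, y)₁ = (-1.333, 0.975).

(-1.333, 0.975)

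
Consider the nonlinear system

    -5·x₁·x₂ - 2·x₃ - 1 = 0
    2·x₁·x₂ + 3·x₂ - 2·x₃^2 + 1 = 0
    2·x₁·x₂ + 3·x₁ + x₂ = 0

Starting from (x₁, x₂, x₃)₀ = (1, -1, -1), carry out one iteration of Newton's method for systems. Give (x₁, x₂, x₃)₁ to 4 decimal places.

At (1, -1, -1): F = (6.0000, -6.0000, 0.0000).
Jacobian J = [[-5·x₂, -5·x₁, -2], [2·x₂, 2·x₁ + 3, -4·x₃], [2·x₂ + 3, 2·x₁ + 1, 0]].
At the point, J = [[5.0000, -5.0000, -2.0000], [-2.0000, 5.0000, 4.0000], [1.0000, 3.0000, 0.0000]] (det J = -58.0000).
Solving J·Δ = −F gives Δ = (-0.6207, 0.2069, 0.9310).
Then the next iterate is (x₁, x₂, x₃)₁ = (0.3793, -0.7931, -0.0690).

(0.3793, -0.7931, -0.0690)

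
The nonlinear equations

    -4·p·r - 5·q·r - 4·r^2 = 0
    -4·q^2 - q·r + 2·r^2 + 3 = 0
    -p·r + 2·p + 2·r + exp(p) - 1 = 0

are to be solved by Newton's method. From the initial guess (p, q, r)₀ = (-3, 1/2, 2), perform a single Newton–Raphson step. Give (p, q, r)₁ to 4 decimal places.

(-3.0526, 1.2382, 1.3906)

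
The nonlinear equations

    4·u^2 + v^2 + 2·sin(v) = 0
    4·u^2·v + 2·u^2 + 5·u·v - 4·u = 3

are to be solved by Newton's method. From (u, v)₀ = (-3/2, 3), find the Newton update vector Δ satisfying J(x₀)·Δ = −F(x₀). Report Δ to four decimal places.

At (-3/2, 3): F = (18.282240, 12.0000).
Jacobian J = [[8·u, 2·v + 2·cos(v)], [8·u·v + 4·u + 5·v - 4, 4·u^2 + 5·u]].
At the point, J = [[-12.0000, 4.020015], [-31.0000, 1.5000]] (det J = 106.620465).
Solving J·Δ = −F gives Δ = (0.1952, -3.9650).

(0.1952, -3.9650)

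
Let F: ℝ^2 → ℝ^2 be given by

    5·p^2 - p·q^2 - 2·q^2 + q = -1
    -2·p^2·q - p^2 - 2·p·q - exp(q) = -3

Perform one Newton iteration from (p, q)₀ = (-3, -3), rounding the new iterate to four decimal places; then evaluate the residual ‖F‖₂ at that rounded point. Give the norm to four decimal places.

At (-3, -3): F = (52.0000, 29.950213).
Jacobian J = [[10·p - q^2, -2·p·q - 4·q + 1], [-4·p·q - 2·p - 2·q, -2·p^2 - 2·p - exp(q)]].
At the point, J = [[-39.0000, -5.0000], [-24.0000, -12.049787]] (det J = 349.941696).
Solving J·Δ = −F gives Δ = (1.3626, -0.2284).
Then the next iterate is (p, q)₁ = (-1.6374, -3.2284).
Re-evaluating at (-1.6374, -3.2284): F = (7.397771, 7.018125), so ‖F‖₂ = 10.1971.

10.1971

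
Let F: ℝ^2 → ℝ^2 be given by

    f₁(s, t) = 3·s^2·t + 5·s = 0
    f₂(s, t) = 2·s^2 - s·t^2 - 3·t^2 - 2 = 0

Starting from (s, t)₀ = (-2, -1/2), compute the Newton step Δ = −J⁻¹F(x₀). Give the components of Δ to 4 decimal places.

At (-2, -1/2): F = (-16.0000, 5.7500).
Jacobian J = [[6·s·t + 5, 3·s^2], [4·s - t^2, -2·s·t - 6·t]].
At the point, J = [[11.0000, 12.0000], [-8.2500, 1.0000]] (det J = 110.0000).
Solving J·Δ = −F gives Δ = (0.7727, 0.6250).

(0.7727, 0.6250)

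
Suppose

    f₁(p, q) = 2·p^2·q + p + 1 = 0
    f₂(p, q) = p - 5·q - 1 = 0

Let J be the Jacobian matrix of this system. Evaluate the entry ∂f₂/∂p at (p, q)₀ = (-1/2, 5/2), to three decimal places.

∂f₂/∂p = 1.
At (-1/2, 5/2) this is 1.000.

1.000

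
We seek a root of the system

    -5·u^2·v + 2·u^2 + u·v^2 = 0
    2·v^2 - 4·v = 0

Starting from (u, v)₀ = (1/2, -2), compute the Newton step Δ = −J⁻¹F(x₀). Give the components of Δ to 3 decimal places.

At (1/2, -2): F = (5.000, 16.000).
Jacobian J = [[-10·u·v + 4·u + v^2, -5·u^2 + 2·u·v], [0, 4·v - 4]].
At the point, J = [[16.000, -3.250], [0.000, -12.000]] (det J = -192.000).
Solving J·Δ = −F gives Δ = (-0.042, 1.333).

(-0.042, 1.333)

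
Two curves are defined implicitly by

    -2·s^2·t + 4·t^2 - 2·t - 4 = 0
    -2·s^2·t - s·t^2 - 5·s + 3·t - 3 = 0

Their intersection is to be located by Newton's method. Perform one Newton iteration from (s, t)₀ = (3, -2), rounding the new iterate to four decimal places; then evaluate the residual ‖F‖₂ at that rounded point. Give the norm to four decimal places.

At (3, -2): F = (52.0000, 0.0000).
Jacobian J = [[-4·s·t, -2·s^2 + 8·t - 2], [-4·s·t - t^2 - 5, -2·s^2 - 2·s·t + 3]].
At the point, J = [[24.0000, -36.0000], [15.0000, -3.0000]] (det J = 468.0000).
Solving J·Δ = −F gives Δ = (0.3333, 1.6667).
Then the next iterate is (s, t)₁ = (3.3333, -0.3333).
Re-evaluating at (3.3333, -0.3333): F = (4.517474, -13.630174), so ‖F‖₂ = 14.3593.

14.3593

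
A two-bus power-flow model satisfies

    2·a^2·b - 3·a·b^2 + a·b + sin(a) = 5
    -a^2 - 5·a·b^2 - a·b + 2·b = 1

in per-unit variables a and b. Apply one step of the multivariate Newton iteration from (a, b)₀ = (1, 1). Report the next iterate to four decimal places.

(1.4145, -0.0352)

At (1, 1): F = (-4.158529, -6.0000).
Jacobian J = [[4·a·b - 3·b^2 + b + cos(a), 2·a^2 - 6·a·b + a], [-2·a - 5·b^2 - b, -10·a·b - a + 2]].
At the point, J = [[2.540302, -3.0000], [-8.0000, -9.0000]] (det J = -46.862721).
Solving J·Δ = −F gives Δ = (0.4145, -1.0352).
Then the next iterate is (a, b)₁ = (1.4145, -0.0352).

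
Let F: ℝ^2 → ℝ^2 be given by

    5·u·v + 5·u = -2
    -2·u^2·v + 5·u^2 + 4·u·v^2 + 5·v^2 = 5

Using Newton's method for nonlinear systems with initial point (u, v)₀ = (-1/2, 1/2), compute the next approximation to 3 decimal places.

(0.611, 3.133)

At (-1/2, 1/2): F = (-1.750, -3.250).
Jacobian J = [[5·v + 5, 5·u], [-4·u·v + 10·u + 4·v^2, -2·u^2 + 8·u·v + 10·v]].
At the point, J = [[7.500, -2.500], [-3.000, 2.500]] (det J = 11.250).
Solving J·Δ = −F gives Δ = (1.111, 2.633).
Then the next iterate is (u, v)₁ = (0.611, 3.133).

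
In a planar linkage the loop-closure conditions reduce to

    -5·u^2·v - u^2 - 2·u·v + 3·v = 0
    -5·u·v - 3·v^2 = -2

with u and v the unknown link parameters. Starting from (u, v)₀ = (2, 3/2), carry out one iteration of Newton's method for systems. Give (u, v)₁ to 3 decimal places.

(1.524, 0.648)

At (2, 3/2): F = (-35.500, -19.750).
Jacobian J = [[-10·u·v - 2·u - 2·v, -5·u^2 - 2·u + 3], [-5·v, -5·u - 6·v]].
At the point, J = [[-37.000, -21.000], [-7.500, -19.000]] (det J = 545.500).
Solving J·Δ = −F gives Δ = (-0.476, -0.852).
Then the next iterate is (u, v)₁ = (1.524, 0.648).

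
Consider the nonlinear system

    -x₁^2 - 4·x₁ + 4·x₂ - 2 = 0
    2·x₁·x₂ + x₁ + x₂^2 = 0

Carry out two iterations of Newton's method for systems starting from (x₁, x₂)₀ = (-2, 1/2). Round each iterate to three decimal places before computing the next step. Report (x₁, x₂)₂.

(-1.499, -0.441)

At (-2, 1/2): F = (4.000, -3.750).
Jacobian J = [[-2·x₁ - 4, 4], [2·x₂ + 1, 2·x₁ + 2·x₂]].
At the point, J = [[0.000, 4.000], [2.000, -3.000]] (det J = -8.000).
Solving J·Δ = −F gives Δ = (0.375, -1.000).
Then the next iterate is (x₁, x₂)₁ = (-1.625, -0.500).
Round to (-1.625, -0.500) and repeat: F = (-0.14062, 0.250), J = [[-0.750, 4.000], [0.000, -4.250]].
Δ = (0.126, 0.059), so (x₁, x₂)₂ = (-1.499, -0.441).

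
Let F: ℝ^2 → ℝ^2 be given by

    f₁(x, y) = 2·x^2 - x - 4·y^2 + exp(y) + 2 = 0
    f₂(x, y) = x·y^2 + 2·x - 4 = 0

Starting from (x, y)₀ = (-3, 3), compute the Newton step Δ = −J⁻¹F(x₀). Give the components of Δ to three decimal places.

(0.983, -1.455)

At (-3, 3): F = (7.08554, -37.000).
Jacobian J = [[4·x - 1, -8·y + exp(y)], [y^2 + 2, 2·x·y]].
At the point, J = [[-13.000, -3.91446], [11.000, -18.000]] (det J = 277.05909).
Solving J·Δ = −F gives Δ = (0.983, -1.455).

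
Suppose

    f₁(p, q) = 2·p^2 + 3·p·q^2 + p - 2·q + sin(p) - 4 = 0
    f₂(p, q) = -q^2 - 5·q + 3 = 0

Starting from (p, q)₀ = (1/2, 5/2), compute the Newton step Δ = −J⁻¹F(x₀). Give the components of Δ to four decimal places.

At (1/2, 5/2): F = (1.854426, -15.7500).
Jacobian J = [[4·p + 3·q^2 + cos(p) + 1, 6·p·q - 2], [0, -2·q - 5]].
At the point, J = [[22.627583, 5.5000], [0.0000, -10.0000]] (det J = -226.275826).
Solving J·Δ = −F gives Δ = (0.3009, -1.5750).

(0.3009, -1.5750)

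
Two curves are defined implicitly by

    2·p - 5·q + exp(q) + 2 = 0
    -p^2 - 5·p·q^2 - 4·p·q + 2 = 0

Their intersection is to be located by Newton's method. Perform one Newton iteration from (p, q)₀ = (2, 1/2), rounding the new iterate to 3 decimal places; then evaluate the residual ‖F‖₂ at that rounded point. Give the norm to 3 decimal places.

At (2, 1/2): F = (5.14872, -8.500).
Jacobian J = [[2, exp(q) - 5], [-2·p - 5·q^2 - 4·q, -10·p·q - 4·p]].
At the point, J = [[2.000, -3.35128], [-7.250, -18.000]] (det J = -60.29677).
Solving J·Δ = −F gives Δ = (-2.009, 0.337).
Then the next iterate is (p, q)₁ = (-0.009, 0.837).
Re-evaluating at (-0.009, 0.837): F = (0.10643, 2.06158), so ‖F‖₂ = 2.064.

2.064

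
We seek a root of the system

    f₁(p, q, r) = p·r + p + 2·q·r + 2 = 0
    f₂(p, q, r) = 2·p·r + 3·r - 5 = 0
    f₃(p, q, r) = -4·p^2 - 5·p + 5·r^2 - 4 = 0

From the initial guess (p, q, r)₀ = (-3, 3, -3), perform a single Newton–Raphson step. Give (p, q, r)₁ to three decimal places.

(-2.747, 1.662, -2.173)

At (-3, 3, -3): F = (-10.000, 4.000, 20.000).
Jacobian J = [[r + 1, 2·r, p + 2·q], [2·r, 0, 2·p + 3], [-8·p - 5, 0, 10·r]].
At the point, J = [[-2.000, -6.000, 3.000], [-6.000, 0.000, -3.000], [19.000, 0.000, -30.000]] (det J = 1422.000).
Solving J·Δ = −F gives Δ = (0.253, -1.338, 0.827).
Then the next iterate is (p, q, r)₁ = (-2.747, 1.662, -2.173).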